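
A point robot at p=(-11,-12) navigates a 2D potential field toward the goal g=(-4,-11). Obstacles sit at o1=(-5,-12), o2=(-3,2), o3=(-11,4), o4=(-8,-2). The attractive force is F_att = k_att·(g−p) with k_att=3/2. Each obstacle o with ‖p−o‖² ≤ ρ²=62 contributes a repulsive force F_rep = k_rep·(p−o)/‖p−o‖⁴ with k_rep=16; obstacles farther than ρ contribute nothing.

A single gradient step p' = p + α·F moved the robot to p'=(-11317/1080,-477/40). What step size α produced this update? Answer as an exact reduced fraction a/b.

F_att = 3/2·(g−p) = 3/2·(7,1) = (10.5000,1.5000)
o1: d²=36 ≤ ρ²=62; F_rep = 16·(-6,0)/36² = (-0.0741,0.0000)
o2: d²=260 > ρ²=62 → inactive
o3: d²=256 > ρ²=62 → inactive
o4: d²=109 > ρ²=62 → inactive
F = F_att + ΣF_rep = (10.4259,1.5000)
Δp = p'−p = (0.5213,0.0750); α = Δx/Fx = (563/1080) / (563/54) = 1/20
check: Δy/Fy = (3/40) / (3/2) = 1/20 ✓

α = 1/20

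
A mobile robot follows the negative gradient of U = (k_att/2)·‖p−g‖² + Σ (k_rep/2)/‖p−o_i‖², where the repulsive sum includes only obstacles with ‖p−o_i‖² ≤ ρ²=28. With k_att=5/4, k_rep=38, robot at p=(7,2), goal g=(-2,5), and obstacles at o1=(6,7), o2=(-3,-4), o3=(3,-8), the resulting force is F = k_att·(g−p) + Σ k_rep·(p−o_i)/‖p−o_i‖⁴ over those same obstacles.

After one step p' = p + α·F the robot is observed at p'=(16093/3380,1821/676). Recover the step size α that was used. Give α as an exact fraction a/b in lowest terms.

F_att = 5/4·(g−p) = 5/4·(-9,3) = (-11.2500,3.7500)
o1: d²=26 ≤ ρ²=28; F_rep = 38·(1,-5)/26² = (0.0562,-0.2811)
o2: d²=136 > ρ²=28 → inactive
o3: d²=116 > ρ²=28 → inactive
F = F_att + ΣF_rep = (-11.1938,3.4689)
Δp = p'−p = (-2.2388,0.6938); α = Δx/Fx = (-7567/3380) / (-7567/676) = 1/5
check: Δy/Fy = (469/676) / (2345/676) = 1/5 ✓

α = 1/5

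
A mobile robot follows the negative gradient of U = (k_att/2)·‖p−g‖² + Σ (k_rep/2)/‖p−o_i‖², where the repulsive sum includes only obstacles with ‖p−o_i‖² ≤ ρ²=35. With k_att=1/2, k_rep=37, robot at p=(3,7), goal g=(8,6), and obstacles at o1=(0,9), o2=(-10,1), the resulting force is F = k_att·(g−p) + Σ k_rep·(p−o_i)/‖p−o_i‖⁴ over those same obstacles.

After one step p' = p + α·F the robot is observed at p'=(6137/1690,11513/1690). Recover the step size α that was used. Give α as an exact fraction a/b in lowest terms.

α = 1/5

F_att = 1/2·(g−p) = 1/2·(5,-1) = (2.5000,-0.5000)
o1: d²=13 ≤ ρ²=35; F_rep = 37·(3,-2)/13² = (0.6568,-0.4379)
o2: d²=205 > ρ²=35 → inactive
F = F_att + ΣF_rep = (3.1568,-0.9379)
Δp = p'−p = (0.6314,-0.1876); α = Δx/Fx = (1067/1690) / (1067/338) = 1/5
check: Δy/Fy = (-317/1690) / (-317/338) = 1/5 ✓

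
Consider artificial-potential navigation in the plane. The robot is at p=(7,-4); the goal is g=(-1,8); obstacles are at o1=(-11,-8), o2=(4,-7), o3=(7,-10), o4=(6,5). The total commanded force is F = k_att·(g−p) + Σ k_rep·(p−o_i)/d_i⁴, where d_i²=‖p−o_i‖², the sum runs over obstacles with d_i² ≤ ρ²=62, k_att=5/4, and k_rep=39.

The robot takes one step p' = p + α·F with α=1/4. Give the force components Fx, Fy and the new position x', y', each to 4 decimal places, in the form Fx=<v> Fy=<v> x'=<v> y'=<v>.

Fx=-9.6389 Fy=15.5417 x'=4.5903 y'=-0.1146

F_att = 5/4·(g−p) = 5/4·(-8,12) = (-10.0000,15.0000)
o1: d²=340 > ρ²=62 → inactive
o2: d²=18 ≤ ρ²=62; F_rep = 39·(3,3)/18² = (0.3611,0.3611)
o3: d²=36 ≤ ρ²=62; F_rep = 39·(0,6)/36² = (0.0000,0.1806)
o4: d²=82 > ρ²=62 → inactive
F = F_att + ΣF_rep = (-9.6389,15.5417)
p' = p + 1/4·F = (4.5903,-0.1146)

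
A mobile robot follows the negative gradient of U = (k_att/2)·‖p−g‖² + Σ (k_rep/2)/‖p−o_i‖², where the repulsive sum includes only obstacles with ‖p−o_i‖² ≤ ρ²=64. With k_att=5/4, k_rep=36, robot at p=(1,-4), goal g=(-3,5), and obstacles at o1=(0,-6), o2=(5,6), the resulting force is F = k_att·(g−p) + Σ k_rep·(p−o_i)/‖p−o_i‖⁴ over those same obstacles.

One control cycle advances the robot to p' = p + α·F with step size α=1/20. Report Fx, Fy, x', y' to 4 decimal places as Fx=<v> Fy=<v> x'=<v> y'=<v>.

F_att = 5/4·(g−p) = 5/4·(-4,9) = (-5.0000,11.2500)
o1: d²=5 ≤ ρ²=64; F_rep = 36·(1,2)/5² = (1.4400,2.8800)
o2: d²=116 > ρ²=64 → inactive
F = F_att + ΣF_rep = (-3.5600,14.1300)
p' = p + 1/20·F = (0.8220,-3.2935)

Fx=-3.5600 Fy=14.1300 x'=0.8220 y'=-3.2935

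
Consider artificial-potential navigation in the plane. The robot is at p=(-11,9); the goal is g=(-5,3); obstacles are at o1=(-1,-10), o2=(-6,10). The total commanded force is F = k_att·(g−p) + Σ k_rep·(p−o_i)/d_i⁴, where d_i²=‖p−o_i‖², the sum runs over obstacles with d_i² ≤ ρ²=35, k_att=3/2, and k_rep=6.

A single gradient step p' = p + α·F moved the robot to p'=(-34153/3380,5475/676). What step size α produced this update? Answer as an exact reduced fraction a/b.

α = 1/10

F_att = 3/2·(g−p) = 3/2·(6,-6) = (9.0000,-9.0000)
o1: d²=461 > ρ²=35 → inactive
o2: d²=26 ≤ ρ²=35; F_rep = 6·(-5,-1)/26² = (-0.0444,-0.0089)
F = F_att + ΣF_rep = (8.9556,-9.0089)
Δp = p'−p = (0.8956,-0.9009); α = Δx/Fx = (3027/3380) / (3027/338) = 1/10
check: Δy/Fy = (-609/676) / (-3045/338) = 1/10 ✓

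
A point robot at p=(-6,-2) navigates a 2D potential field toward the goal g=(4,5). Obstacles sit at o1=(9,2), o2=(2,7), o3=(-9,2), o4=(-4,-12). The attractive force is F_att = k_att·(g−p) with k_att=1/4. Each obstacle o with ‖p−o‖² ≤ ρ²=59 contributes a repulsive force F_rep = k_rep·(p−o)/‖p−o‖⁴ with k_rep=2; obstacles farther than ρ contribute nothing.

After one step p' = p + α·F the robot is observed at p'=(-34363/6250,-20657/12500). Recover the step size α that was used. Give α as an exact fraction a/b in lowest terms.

α = 1/5

F_att = 1/4·(g−p) = 1/4·(10,7) = (2.5000,1.7500)
o1: d²=241 > ρ²=59 → inactive
o2: d²=145 > ρ²=59 → inactive
o3: d²=25 ≤ ρ²=59; F_rep = 2·(3,-4)/25² = (0.0096,-0.0128)
o4: d²=104 > ρ²=59 → inactive
F = F_att + ΣF_rep = (2.5096,1.7372)
Δp = p'−p = (0.5019,0.3474); α = Δx/Fx = (3137/6250) / (3137/1250) = 1/5
check: Δy/Fy = (4343/12500) / (4343/2500) = 1/5 ✓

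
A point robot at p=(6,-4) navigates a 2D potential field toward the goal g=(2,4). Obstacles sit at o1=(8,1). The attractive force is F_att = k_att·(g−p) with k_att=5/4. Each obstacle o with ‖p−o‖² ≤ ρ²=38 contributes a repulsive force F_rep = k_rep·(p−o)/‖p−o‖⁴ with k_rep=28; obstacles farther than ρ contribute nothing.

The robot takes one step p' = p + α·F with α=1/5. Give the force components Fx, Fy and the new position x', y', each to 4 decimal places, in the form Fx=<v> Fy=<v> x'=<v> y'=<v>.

F_att = 5/4·(g−p) = 5/4·(-4,8) = (-5.0000,10.0000)
o1: d²=29 ≤ ρ²=38; F_rep = 28·(-2,-5)/29² = (-0.0666,-0.1665)
F = F_att + ΣF_rep = (-5.0666,9.8335)
p' = p + 1/5·F = (4.9867,-2.0333)

Fx=-5.0666 Fy=9.8335 x'=4.9867 y'=-2.0333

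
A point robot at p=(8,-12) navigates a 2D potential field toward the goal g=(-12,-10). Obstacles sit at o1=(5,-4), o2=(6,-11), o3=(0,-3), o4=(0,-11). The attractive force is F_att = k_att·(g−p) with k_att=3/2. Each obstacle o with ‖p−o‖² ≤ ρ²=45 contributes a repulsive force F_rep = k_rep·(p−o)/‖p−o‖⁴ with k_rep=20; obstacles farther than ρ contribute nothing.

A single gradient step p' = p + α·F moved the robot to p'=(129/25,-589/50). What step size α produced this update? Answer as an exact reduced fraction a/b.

F_att = 3/2·(g−p) = 3/2·(-20,2) = (-30.0000,3.0000)
o1: d²=73 > ρ²=45 → inactive
o2: d²=5 ≤ ρ²=45; F_rep = 20·(2,-1)/5² = (1.6000,-0.8000)
o3: d²=145 > ρ²=45 → inactive
o4: d²=65 > ρ²=45 → inactive
F = F_att + ΣF_rep = (-28.4000,2.2000)
Δp = p'−p = (-2.8400,0.2200); α = Δx/Fx = (-71/25) / (-142/5) = 1/10
check: Δy/Fy = (11/50) / (11/5) = 1/10 ✓

α = 1/10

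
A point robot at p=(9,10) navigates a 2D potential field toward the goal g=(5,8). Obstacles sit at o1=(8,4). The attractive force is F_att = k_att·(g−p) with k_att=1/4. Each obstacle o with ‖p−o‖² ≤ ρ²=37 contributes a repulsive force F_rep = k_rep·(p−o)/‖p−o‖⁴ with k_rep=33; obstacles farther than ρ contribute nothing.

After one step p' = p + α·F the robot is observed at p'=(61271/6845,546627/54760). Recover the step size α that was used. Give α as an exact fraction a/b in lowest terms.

F_att = 1/4·(g−p) = 1/4·(-4,-2) = (-1.0000,-0.5000)
o1: d²=37 ≤ ρ²=37; F_rep = 33·(1,6)/37² = (0.0241,0.1446)
F = F_att + ΣF_rep = (-0.9759,-0.3554)
Δp = p'−p = (-0.0488,-0.0178); α = Δx/Fx = (-334/6845) / (-1336/1369) = 1/20
check: Δy/Fy = (-973/54760) / (-973/2738) = 1/20 ✓

α = 1/20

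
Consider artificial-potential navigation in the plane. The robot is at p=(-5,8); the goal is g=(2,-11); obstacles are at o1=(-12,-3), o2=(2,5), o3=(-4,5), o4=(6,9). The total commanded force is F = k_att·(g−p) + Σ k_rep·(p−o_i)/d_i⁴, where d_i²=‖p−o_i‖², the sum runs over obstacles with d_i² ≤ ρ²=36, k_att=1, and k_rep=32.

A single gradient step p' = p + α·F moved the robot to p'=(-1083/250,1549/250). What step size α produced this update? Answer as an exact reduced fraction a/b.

α = 1/10

F_att = 1·(g−p) = 1·(7,-19) = (7.0000,-19.0000)
o1: d²=170 > ρ²=36 → inactive
o2: d²=58 > ρ²=36 → inactive
o3: d²=10 ≤ ρ²=36; F_rep = 32·(-1,3)/10² = (-0.3200,0.9600)
o4: d²=122 > ρ²=36 → inactive
F = F_att + ΣF_rep = (6.6800,-18.0400)
Δp = p'−p = (0.6680,-1.8040); α = Δx/Fx = (167/250) / (167/25) = 1/10
check: Δy/Fy = (-451/250) / (-451/25) = 1/10 ✓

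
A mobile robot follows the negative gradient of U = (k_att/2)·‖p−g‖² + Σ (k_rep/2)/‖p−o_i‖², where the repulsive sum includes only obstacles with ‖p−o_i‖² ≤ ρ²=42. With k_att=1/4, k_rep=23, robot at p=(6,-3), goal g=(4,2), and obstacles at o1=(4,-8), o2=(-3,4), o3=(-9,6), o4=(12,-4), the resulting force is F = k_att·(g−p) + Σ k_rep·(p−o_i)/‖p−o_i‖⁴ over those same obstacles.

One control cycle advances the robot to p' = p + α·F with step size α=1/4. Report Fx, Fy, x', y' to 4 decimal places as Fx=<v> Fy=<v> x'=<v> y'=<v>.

Fx=-0.5461 Fy=1.4035 x'=5.8635 y'=-2.6491

F_att = 1/4·(g−p) = 1/4·(-2,5) = (-0.5000,1.2500)
o1: d²=29 ≤ ρ²=42; F_rep = 23·(2,5)/29² = (0.0547,0.1367)
o2: d²=130 > ρ²=42 → inactive
o3: d²=306 > ρ²=42 → inactive
o4: d²=37 ≤ ρ²=42; F_rep = 23·(-6,1)/37² = (-0.1008,0.0168)
F = F_att + ΣF_rep = (-0.5461,1.4035)
p' = p + 1/4·F = (5.8635,-2.6491)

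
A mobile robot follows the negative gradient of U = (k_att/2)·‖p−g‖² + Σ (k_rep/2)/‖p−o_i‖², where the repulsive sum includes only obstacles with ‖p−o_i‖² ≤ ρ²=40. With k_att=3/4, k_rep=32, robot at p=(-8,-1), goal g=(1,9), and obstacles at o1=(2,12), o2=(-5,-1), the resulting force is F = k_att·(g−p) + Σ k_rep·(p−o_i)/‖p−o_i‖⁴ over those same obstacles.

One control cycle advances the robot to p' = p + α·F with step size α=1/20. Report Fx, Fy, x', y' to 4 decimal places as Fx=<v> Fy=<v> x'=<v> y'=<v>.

Fx=5.5648 Fy=7.5000 x'=-7.7218 y'=-0.6250

F_att = 3/4·(g−p) = 3/4·(9,10) = (6.7500,7.5000)
o1: d²=269 > ρ²=40 → inactive
o2: d²=9 ≤ ρ²=40; F_rep = 32·(-3,0)/9² = (-1.1852,0.0000)
F = F_att + ΣF_rep = (5.5648,7.5000)
p' = p + 1/20·F = (-7.7218,-0.6250)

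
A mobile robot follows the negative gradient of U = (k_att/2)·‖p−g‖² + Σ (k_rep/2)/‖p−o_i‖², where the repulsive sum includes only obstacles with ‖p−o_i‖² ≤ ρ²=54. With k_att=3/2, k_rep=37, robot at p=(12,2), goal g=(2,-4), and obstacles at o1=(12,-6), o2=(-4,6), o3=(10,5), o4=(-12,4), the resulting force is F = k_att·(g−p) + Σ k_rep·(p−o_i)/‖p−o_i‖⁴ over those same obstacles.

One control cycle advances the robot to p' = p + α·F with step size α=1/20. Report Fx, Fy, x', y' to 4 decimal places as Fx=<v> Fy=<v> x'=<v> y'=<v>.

Fx=-14.5621 Fy=-9.6568 x'=11.2719 y'=1.5172

F_att = 3/2·(g−p) = 3/2·(-10,-6) = (-15.0000,-9.0000)
o1: d²=64 > ρ²=54 → inactive
o2: d²=272 > ρ²=54 → inactive
o3: d²=13 ≤ ρ²=54; F_rep = 37·(2,-3)/13² = (0.4379,-0.6568)
o4: d²=580 > ρ²=54 → inactive
F = F_att + ΣF_rep = (-14.5621,-9.6568)
p' = p + 1/20·F = (11.2719,1.5172)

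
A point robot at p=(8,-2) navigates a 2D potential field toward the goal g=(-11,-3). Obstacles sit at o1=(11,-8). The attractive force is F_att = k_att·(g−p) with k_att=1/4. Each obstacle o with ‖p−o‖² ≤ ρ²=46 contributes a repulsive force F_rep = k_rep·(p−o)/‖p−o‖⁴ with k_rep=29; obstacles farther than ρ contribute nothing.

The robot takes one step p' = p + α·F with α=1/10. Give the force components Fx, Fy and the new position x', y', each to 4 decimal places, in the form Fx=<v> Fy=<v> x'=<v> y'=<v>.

Fx=-4.7930 Fy=-0.1641 x'=7.5207 y'=-2.0164

F_att = 1/4·(g−p) = 1/4·(-19,-1) = (-4.7500,-0.2500)
o1: d²=45 ≤ ρ²=46; F_rep = 29·(-3,6)/45² = (-0.0430,0.0859)
F = F_att + ΣF_rep = (-4.7930,-0.1641)
p' = p + 1/10·F = (7.5207,-2.0164)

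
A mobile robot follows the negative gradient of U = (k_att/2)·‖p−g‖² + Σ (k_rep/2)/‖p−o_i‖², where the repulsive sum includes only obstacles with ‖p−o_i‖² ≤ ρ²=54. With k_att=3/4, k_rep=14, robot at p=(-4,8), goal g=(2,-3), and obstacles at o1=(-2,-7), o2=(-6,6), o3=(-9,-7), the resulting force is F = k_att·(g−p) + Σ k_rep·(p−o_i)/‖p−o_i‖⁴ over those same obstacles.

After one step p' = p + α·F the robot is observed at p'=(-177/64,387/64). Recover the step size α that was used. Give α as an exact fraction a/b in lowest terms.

α = 1/4

F_att = 3/4·(g−p) = 3/4·(6,-11) = (4.5000,-8.2500)
o1: d²=229 > ρ²=54 → inactive
o2: d²=8 ≤ ρ²=54; F_rep = 14·(2,2)/8² = (0.4375,0.4375)
o3: d²=250 > ρ²=54 → inactive
F = F_att + ΣF_rep = (4.9375,-7.8125)
Δp = p'−p = (1.2344,-1.9531); α = Δx/Fx = (79/64) / (79/16) = 1/4
check: Δy/Fy = (-125/64) / (-125/16) = 1/4 ✓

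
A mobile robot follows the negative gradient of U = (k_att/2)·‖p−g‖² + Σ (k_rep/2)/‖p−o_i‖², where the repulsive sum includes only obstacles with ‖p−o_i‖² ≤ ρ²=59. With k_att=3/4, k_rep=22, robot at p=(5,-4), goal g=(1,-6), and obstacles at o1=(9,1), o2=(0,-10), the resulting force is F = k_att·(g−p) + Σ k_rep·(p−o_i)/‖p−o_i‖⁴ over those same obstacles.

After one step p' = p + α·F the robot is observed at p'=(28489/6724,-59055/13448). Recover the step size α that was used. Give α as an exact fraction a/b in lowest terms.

F_att = 3/4·(g−p) = 3/4·(-4,-2) = (-3.0000,-1.5000)
o1: d²=41 ≤ ρ²=59; F_rep = 22·(-4,-5)/41² = (-0.0523,-0.0654)
o2: d²=61 > ρ²=59 → inactive
F = F_att + ΣF_rep = (-3.0523,-1.5654)
Δp = p'−p = (-0.7631,-0.3914); α = Δx/Fx = (-5131/6724) / (-5131/1681) = 1/4
check: Δy/Fy = (-5263/13448) / (-5263/3362) = 1/4 ✓

α = 1/4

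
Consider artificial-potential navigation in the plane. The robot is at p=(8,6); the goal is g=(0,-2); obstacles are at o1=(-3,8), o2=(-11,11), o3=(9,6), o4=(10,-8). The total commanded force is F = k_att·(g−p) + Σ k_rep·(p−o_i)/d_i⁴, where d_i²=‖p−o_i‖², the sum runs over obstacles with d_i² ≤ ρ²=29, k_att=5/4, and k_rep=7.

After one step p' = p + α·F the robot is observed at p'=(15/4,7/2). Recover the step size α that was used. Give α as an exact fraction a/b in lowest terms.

α = 1/4

F_att = 5/4·(g−p) = 5/4·(-8,-8) = (-10.0000,-10.0000)
o1: d²=125 > ρ²=29 → inactive
o2: d²=386 > ρ²=29 → inactive
o3: d²=1 ≤ ρ²=29; F_rep = 7·(-1,0)/1² = (-7.0000,0.0000)
o4: d²=200 > ρ²=29 → inactive
F = F_att + ΣF_rep = (-17.0000,-10.0000)
Δp = p'−p = (-4.2500,-2.5000); α = Δx/Fx = (-17/4) / (-17) = 1/4
check: Δy/Fy = (-5/2) / (-10) = 1/4 ✓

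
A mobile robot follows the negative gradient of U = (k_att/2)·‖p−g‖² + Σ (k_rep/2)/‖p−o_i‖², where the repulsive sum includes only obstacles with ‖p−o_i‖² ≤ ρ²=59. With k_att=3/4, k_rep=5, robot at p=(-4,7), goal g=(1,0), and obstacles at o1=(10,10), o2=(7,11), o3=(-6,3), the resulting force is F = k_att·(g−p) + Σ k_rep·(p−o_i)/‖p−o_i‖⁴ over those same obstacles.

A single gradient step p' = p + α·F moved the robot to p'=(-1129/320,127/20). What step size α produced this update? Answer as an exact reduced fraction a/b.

α = 1/8

F_att = 3/4·(g−p) = 3/4·(5,-7) = (3.7500,-5.2500)
o1: d²=205 > ρ²=59 → inactive
o2: d²=137 > ρ²=59 → inactive
o3: d²=20 ≤ ρ²=59; F_rep = 5·(2,4)/20² = (0.0250,0.0500)
F = F_att + ΣF_rep = (3.7750,-5.2000)
Δp = p'−p = (0.4719,-0.6500); α = Δx/Fx = (151/320) / (151/40) = 1/8
check: Δy/Fy = (-13/20) / (-26/5) = 1/8 ✓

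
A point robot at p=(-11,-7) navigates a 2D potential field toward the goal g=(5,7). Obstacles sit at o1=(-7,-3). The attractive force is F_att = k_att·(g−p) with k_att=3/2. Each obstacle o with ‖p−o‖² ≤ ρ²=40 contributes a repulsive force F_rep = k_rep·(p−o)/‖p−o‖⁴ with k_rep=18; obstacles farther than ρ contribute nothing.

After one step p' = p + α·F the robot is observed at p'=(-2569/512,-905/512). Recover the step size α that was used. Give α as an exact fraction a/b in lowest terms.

F_att = 3/2·(g−p) = 3/2·(16,14) = (24.0000,21.0000)
o1: d²=32 ≤ ρ²=40; F_rep = 18·(-4,-4)/32² = (-0.0703,-0.0703)
F = F_att + ΣF_rep = (23.9297,20.9297)
Δp = p'−p = (5.9824,5.2324); α = Δx/Fx = (3063/512) / (3063/128) = 1/4
check: Δy/Fy = (2679/512) / (2679/128) = 1/4 ✓

α = 1/4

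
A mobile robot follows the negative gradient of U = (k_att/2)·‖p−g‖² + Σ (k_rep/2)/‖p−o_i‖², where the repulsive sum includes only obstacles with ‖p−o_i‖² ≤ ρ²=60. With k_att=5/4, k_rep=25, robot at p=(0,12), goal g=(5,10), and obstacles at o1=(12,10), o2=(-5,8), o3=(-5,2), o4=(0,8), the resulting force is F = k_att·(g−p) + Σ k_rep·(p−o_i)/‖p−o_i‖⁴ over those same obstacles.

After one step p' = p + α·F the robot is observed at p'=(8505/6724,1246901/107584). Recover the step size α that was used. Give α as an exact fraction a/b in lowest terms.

F_att = 5/4·(g−p) = 5/4·(5,-2) = (6.2500,-2.5000)
o1: d²=148 > ρ²=60 → inactive
o2: d²=41 ≤ ρ²=60; F_rep = 25·(5,4)/41² = (0.0744,0.0595)
o3: d²=125 > ρ²=60 → inactive
o4: d²=16 ≤ ρ²=60; F_rep = 25·(0,4)/16² = (0.0000,0.3906)
F = F_att + ΣF_rep = (6.3244,-2.0499)
Δp = p'−p = (1.2649,-0.4100); α = Δx/Fx = (8505/6724) / (42525/6724) = 1/5
check: Δy/Fy = (-44107/107584) / (-220535/107584) = 1/5 ✓

α = 1/5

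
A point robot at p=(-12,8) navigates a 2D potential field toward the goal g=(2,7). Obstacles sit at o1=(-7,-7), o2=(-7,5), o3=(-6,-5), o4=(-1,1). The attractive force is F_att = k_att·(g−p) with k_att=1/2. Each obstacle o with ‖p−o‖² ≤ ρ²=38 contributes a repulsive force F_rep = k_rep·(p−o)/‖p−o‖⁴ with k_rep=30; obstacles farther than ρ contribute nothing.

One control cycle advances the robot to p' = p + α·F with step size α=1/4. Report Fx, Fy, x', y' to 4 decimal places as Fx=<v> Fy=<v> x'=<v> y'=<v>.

F_att = 1/2·(g−p) = 1/2·(14,-1) = (7.0000,-0.5000)
o1: d²=250 > ρ²=38 → inactive
o2: d²=34 ≤ ρ²=38; F_rep = 30·(-5,3)/34² = (-0.1298,0.0779)
o3: d²=205 > ρ²=38 → inactive
o4: d²=170 > ρ²=38 → inactive
F = F_att + ΣF_rep = (6.8702,-0.4221)
p' = p + 1/4·F = (-10.2824,7.8945)

Fx=6.8702 Fy=-0.4221 x'=-10.2824 y'=7.8945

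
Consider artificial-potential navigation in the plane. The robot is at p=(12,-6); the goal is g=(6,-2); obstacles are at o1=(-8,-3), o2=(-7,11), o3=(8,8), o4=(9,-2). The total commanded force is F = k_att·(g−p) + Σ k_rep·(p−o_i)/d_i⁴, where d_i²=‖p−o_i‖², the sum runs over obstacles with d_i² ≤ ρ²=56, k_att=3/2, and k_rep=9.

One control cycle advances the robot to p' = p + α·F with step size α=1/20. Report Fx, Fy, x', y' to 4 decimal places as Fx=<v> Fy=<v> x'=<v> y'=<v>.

Fx=-8.9568 Fy=5.9424 x'=11.5522 y'=-5.7029

F_att = 3/2·(g−p) = 3/2·(-6,4) = (-9.0000,6.0000)
o1: d²=409 > ρ²=56 → inactive
o2: d²=650 > ρ²=56 → inactive
o3: d²=212 > ρ²=56 → inactive
o4: d²=25 ≤ ρ²=56; F_rep = 9·(3,-4)/25² = (0.0432,-0.0576)
F = F_att + ΣF_rep = (-8.9568,5.9424)
p' = p + 1/20·F = (11.5522,-5.7029)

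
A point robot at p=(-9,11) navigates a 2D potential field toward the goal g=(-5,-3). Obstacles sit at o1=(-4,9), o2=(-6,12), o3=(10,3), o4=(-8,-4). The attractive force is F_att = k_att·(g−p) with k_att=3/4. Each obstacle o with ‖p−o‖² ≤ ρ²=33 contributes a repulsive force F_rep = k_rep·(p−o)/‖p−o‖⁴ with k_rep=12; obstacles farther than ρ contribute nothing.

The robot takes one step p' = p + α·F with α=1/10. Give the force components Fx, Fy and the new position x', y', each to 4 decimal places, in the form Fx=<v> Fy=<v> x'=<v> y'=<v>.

F_att = 3/4·(g−p) = 3/4·(4,-14) = (3.0000,-10.5000)
o1: d²=29 ≤ ρ²=33; F_rep = 12·(-5,2)/29² = (-0.0713,0.0285)
o2: d²=10 ≤ ρ²=33; F_rep = 12·(-3,-1)/10² = (-0.3600,-0.1200)
o3: d²=425 > ρ²=33 → inactive
o4: d²=226 > ρ²=33 → inactive
F = F_att + ΣF_rep = (2.5687,-10.5915)
p' = p + 1/10·F = (-8.7431,9.9409)

Fx=2.5687 Fy=-10.5915 x'=-8.7431 y'=9.9409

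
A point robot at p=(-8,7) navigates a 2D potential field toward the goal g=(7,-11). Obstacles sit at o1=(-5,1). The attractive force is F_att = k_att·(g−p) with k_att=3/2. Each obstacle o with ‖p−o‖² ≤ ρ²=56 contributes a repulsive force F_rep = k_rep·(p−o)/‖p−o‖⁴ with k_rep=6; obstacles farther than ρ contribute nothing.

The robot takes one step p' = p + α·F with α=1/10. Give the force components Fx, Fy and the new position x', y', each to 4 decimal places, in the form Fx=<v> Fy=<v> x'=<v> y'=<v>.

Fx=22.4911 Fy=-26.9822 x'=-5.7509 y'=4.3018

F_att = 3/2·(g−p) = 3/2·(15,-18) = (22.5000,-27.0000)
o1: d²=45 ≤ ρ²=56; F_rep = 6·(-3,6)/45² = (-0.0089,0.0178)
F = F_att + ΣF_rep = (22.4911,-26.9822)
p' = p + 1/10·F = (-5.7509,4.3018)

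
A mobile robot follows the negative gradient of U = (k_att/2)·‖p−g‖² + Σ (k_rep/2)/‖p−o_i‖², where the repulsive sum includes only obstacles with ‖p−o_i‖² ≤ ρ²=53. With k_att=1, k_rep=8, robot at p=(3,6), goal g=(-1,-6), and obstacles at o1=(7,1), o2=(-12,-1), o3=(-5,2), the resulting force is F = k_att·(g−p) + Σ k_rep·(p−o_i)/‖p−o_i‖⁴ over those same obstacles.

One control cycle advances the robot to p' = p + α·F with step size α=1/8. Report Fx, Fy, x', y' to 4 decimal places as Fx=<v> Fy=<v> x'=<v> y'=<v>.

Fx=-4.0190 Fy=-11.9762 x'=2.4976 y'=4.5030

F_att = 1·(g−p) = 1·(-4,-12) = (-4.0000,-12.0000)
o1: d²=41 ≤ ρ²=53; F_rep = 8·(-4,5)/41² = (-0.0190,0.0238)
o2: d²=274 > ρ²=53 → inactive
o3: d²=80 > ρ²=53 → inactive
F = F_att + ΣF_rep = (-4.0190,-11.9762)
p' = p + 1/8·F = (2.4976,4.5030)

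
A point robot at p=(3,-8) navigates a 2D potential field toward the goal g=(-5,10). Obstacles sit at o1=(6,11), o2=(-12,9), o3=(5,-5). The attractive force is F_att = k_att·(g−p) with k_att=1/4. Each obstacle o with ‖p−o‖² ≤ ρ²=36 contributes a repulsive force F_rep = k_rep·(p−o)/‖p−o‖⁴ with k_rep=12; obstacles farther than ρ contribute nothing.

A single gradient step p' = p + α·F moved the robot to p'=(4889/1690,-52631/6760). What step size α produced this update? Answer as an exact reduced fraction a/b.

α = 1/20

F_att = 1/4·(g−p) = 1/4·(-8,18) = (-2.0000,4.5000)
o1: d²=370 > ρ²=36 → inactive
o2: d²=514 > ρ²=36 → inactive
o3: d²=13 ≤ ρ²=36; F_rep = 12·(-2,-3)/13² = (-0.1420,-0.2130)
F = F_att + ΣF_rep = (-2.1420,4.2870)
Δp = p'−p = (-0.1071,0.2143); α = Δx/Fx = (-181/1690) / (-362/169) = 1/20
check: Δy/Fy = (1449/6760) / (1449/338) = 1/20 ✓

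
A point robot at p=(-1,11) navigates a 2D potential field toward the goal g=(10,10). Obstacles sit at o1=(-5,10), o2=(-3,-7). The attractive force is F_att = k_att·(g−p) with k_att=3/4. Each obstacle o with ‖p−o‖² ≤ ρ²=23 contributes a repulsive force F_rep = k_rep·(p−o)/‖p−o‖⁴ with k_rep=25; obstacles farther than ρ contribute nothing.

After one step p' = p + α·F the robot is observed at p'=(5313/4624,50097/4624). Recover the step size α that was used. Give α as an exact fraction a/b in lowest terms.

F_att = 3/4·(g−p) = 3/4·(11,-1) = (8.2500,-0.7500)
o1: d²=17 ≤ ρ²=23; F_rep = 25·(4,1)/17² = (0.3460,0.0865)
o2: d²=328 > ρ²=23 → inactive
F = F_att + ΣF_rep = (8.5960,-0.6635)
Δp = p'−p = (2.1490,-0.1659); α = Δx/Fx = (9937/4624) / (9937/1156) = 1/4
check: Δy/Fy = (-767/4624) / (-767/1156) = 1/4 ✓

α = 1/4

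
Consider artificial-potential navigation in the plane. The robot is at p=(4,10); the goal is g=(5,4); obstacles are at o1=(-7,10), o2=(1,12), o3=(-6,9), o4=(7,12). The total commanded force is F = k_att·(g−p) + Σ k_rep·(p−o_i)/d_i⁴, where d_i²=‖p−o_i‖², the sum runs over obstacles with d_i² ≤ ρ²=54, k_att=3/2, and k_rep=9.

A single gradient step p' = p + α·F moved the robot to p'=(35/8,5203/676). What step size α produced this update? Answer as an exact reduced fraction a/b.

α = 1/4

F_att = 3/2·(g−p) = 3/2·(1,-6) = (1.5000,-9.0000)
o1: d²=121 > ρ²=54 → inactive
o2: d²=13 ≤ ρ²=54; F_rep = 9·(3,-2)/13² = (0.1598,-0.1065)
o3: d²=101 > ρ²=54 → inactive
o4: d²=13 ≤ ρ²=54; F_rep = 9·(-3,-2)/13² = (-0.1598,-0.1065)
F = F_att + ΣF_rep = (1.5000,-9.2130)
Δp = p'−p = (0.3750,-2.3033); α = Δx/Fx = (3/8) / (3/2) = 1/4
check: Δy/Fy = (-1557/676) / (-1557/169) = 1/4 ✓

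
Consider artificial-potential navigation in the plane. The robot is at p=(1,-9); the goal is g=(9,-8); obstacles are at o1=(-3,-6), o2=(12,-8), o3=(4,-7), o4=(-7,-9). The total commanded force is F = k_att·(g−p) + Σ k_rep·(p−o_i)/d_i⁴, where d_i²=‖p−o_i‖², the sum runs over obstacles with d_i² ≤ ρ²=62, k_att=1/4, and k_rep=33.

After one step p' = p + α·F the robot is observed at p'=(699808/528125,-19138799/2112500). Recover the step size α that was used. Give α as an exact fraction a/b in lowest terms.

α = 1/5

F_att = 1/4·(g−p) = 1/4·(8,1) = (2.0000,0.2500)
o1: d²=25 ≤ ρ²=62; F_rep = 33·(4,-3)/25² = (0.2112,-0.1584)
o2: d²=122 > ρ²=62 → inactive
o3: d²=13 ≤ ρ²=62; F_rep = 33·(-3,-2)/13² = (-0.5858,-0.3905)
o4: d²=64 > ρ²=62 → inactive
F = F_att + ΣF_rep = (1.6254,-0.2989)
Δp = p'−p = (0.3251,-0.0598); α = Δx/Fx = (171683/528125) / (171683/105625) = 1/5
check: Δy/Fy = (-126299/2112500) / (-126299/422500) = 1/5 ✓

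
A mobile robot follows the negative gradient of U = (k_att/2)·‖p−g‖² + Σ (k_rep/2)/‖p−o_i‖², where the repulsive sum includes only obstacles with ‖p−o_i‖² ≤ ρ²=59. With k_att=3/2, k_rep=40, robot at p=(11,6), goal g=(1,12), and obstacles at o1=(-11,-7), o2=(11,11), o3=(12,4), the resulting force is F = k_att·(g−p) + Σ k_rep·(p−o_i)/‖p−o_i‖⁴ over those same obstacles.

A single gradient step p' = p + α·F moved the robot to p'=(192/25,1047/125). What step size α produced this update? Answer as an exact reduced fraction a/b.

F_att = 3/2·(g−p) = 3/2·(-10,6) = (-15.0000,9.0000)
o1: d²=653 > ρ²=59 → inactive
o2: d²=25 ≤ ρ²=59; F_rep = 40·(0,-5)/25² = (0.0000,-0.3200)
o3: d²=5 ≤ ρ²=59; F_rep = 40·(-1,2)/5² = (-1.6000,3.2000)
F = F_att + ΣF_rep = (-16.6000,11.8800)
Δp = p'−p = (-3.3200,2.3760); α = Δx/Fx = (-83/25) / (-83/5) = 1/5
check: Δy/Fy = (297/125) / (297/25) = 1/5 ✓

α = 1/5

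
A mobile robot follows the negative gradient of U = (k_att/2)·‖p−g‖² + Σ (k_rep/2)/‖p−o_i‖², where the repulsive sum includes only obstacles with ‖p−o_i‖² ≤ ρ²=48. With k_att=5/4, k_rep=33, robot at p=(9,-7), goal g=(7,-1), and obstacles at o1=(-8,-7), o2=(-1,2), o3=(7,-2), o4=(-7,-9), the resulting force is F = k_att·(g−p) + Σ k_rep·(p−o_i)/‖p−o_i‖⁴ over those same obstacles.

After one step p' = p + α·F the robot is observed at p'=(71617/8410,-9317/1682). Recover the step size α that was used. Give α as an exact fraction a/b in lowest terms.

F_att = 5/4·(g−p) = 5/4·(-2,6) = (-2.5000,7.5000)
o1: d²=289 > ρ²=48 → inactive
o2: d²=181 > ρ²=48 → inactive
o3: d²=29 ≤ ρ²=48; F_rep = 33·(2,-5)/29² = (0.0785,-0.1962)
o4: d²=260 > ρ²=48 → inactive
F = F_att + ΣF_rep = (-2.4215,7.3038)
Δp = p'−p = (-0.4843,1.4608); α = Δx/Fx = (-4073/8410) / (-4073/1682) = 1/5
check: Δy/Fy = (2457/1682) / (12285/1682) = 1/5 ✓

α = 1/5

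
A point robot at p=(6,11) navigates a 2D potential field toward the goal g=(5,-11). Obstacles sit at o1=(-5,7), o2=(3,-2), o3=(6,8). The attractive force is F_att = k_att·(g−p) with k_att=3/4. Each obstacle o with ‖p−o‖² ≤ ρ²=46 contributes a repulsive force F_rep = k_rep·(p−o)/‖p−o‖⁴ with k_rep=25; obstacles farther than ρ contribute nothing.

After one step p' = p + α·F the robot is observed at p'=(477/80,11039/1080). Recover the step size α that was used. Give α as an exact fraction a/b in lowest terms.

F_att = 3/4·(g−p) = 3/4·(-1,-22) = (-0.7500,-16.5000)
o1: d²=137 > ρ²=46 → inactive
o2: d²=178 > ρ²=46 → inactive
o3: d²=9 ≤ ρ²=46; F_rep = 25·(0,3)/9² = (0.0000,0.9259)
F = F_att + ΣF_rep = (-0.7500,-15.5741)
Δp = p'−p = (-0.0375,-0.7787); α = Δx/Fx = (-3/80) / (-3/4) = 1/20
check: Δy/Fy = (-841/1080) / (-841/54) = 1/20 ✓

α = 1/20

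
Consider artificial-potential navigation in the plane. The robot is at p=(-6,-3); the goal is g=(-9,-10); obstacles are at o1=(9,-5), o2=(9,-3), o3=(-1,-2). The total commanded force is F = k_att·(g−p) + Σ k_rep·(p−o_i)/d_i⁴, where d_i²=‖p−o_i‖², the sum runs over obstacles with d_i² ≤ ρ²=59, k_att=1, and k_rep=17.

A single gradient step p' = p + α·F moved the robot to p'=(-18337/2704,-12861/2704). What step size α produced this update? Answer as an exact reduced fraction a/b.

α = 1/4

F_att = 1·(g−p) = 1·(-3,-7) = (-3.0000,-7.0000)
o1: d²=229 > ρ²=59 → inactive
o2: d²=225 > ρ²=59 → inactive
o3: d²=26 ≤ ρ²=59; F_rep = 17·(-5,-1)/26² = (-0.1257,-0.0251)
F = F_att + ΣF_rep = (-3.1257,-7.0251)
Δp = p'−p = (-0.7814,-1.7563); α = Δx/Fx = (-2113/2704) / (-2113/676) = 1/4
check: Δy/Fy = (-4749/2704) / (-4749/676) = 1/4 ✓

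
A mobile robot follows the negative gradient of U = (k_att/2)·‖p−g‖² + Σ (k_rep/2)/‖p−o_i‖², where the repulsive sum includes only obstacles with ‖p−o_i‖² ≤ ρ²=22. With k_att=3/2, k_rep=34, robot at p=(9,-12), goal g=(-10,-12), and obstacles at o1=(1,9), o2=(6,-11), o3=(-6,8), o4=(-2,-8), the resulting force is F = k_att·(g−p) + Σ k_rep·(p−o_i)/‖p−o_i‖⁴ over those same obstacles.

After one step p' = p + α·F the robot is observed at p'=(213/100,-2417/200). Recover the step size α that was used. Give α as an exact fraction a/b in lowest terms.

F_att = 3/2·(g−p) = 3/2·(-19,0) = (-28.5000,0.0000)
o1: d²=505 > ρ²=22 → inactive
o2: d²=10 ≤ ρ²=22; F_rep = 34·(3,-1)/10² = (1.0200,-0.3400)
o3: d²=625 > ρ²=22 → inactive
o4: d²=137 > ρ²=22 → inactive
F = F_att + ΣF_rep = (-27.4800,-0.3400)
Δp = p'−p = (-6.8700,-0.0850); α = Δx/Fx = (-687/100) / (-687/25) = 1/4
check: Δy/Fy = (-17/200) / (-17/50) = 1/4 ✓

α = 1/4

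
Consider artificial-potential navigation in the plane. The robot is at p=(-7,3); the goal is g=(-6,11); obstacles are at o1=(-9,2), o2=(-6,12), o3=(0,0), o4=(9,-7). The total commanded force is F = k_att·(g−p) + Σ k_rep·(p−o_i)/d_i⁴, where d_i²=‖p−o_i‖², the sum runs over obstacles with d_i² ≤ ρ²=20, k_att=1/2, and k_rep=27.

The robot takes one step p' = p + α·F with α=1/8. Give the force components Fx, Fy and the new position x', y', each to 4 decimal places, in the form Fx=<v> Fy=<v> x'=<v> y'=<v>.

Fx=2.6600 Fy=5.0800 x'=-6.6675 y'=3.6350

F_att = 1/2·(g−p) = 1/2·(1,8) = (0.5000,4.0000)
o1: d²=5 ≤ ρ²=20; F_rep = 27·(2,1)/5² = (2.1600,1.0800)
o2: d²=82 > ρ²=20 → inactive
o3: d²=58 > ρ²=20 → inactive
o4: d²=356 > ρ²=20 → inactive
F = F_att + ΣF_rep = (2.6600,5.0800)
p' = p + 1/8·F = (-6.6675,3.6350)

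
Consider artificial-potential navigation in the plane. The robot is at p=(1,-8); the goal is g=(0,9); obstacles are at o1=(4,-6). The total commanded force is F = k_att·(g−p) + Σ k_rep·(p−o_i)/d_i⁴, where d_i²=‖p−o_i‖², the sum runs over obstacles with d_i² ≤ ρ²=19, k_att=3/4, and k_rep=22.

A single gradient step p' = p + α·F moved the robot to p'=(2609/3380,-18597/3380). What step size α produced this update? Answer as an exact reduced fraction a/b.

F_att = 3/4·(g−p) = 3/4·(-1,17) = (-0.7500,12.7500)
o1: d²=13 ≤ ρ²=19; F_rep = 22·(-3,-2)/13² = (-0.3905,-0.2604)
F = F_att + ΣF_rep = (-1.1405,12.4896)
Δp = p'−p = (-0.2281,2.4979); α = Δx/Fx = (-771/3380) / (-771/676) = 1/5
check: Δy/Fy = (8443/3380) / (8443/676) = 1/5 ✓

α = 1/5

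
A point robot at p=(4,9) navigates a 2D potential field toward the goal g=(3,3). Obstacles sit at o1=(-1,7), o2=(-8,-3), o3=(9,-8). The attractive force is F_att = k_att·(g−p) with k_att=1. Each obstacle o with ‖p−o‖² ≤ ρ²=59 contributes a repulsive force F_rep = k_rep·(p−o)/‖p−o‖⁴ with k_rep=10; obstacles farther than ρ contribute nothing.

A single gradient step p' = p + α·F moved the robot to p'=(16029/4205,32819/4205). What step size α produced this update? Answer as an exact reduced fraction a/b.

α = 1/5

F_att = 1·(g−p) = 1·(-1,-6) = (-1.0000,-6.0000)
o1: d²=29 ≤ ρ²=59; F_rep = 10·(5,2)/29² = (0.0595,0.0238)
o2: d²=288 > ρ²=59 → inactive
o3: d²=314 > ρ²=59 → inactive
F = F_att + ΣF_rep = (-0.9405,-5.9762)
Δp = p'−p = (-0.1881,-1.1952); α = Δx/Fx = (-791/4205) / (-791/841) = 1/5
check: Δy/Fy = (-5026/4205) / (-5026/841) = 1/5 ✓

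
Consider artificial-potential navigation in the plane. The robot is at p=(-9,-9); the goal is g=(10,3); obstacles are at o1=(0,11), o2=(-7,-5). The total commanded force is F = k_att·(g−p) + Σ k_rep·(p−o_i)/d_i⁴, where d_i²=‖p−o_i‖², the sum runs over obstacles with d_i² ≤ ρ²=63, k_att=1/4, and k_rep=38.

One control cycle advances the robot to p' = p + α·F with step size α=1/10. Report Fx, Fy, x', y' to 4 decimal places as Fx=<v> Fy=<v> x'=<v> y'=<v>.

Fx=4.5600 Fy=2.6200 x'=-8.5440 y'=-8.7380

F_att = 1/4·(g−p) = 1/4·(19,12) = (4.7500,3.0000)
o1: d²=481 > ρ²=63 → inactive
o2: d²=20 ≤ ρ²=63; F_rep = 38·(-2,-4)/20² = (-0.1900,-0.3800)
F = F_att + ΣF_rep = (4.5600,2.6200)
p' = p + 1/10·F = (-8.5440,-8.7380)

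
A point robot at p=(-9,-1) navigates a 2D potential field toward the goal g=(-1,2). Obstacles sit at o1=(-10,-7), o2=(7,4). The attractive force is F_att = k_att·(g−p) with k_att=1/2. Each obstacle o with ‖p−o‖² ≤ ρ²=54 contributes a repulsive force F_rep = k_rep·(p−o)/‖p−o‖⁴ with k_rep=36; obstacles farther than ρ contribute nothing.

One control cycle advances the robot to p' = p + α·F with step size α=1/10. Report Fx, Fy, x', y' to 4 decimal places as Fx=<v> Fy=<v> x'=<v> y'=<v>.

Fx=4.0263 Fy=1.6578 x'=-8.5974 y'=-0.8342

F_att = 1/2·(g−p) = 1/2·(8,3) = (4.0000,1.5000)
o1: d²=37 ≤ ρ²=54; F_rep = 36·(1,6)/37² = (0.0263,0.1578)
o2: d²=281 > ρ²=54 → inactive
F = F_att + ΣF_rep = (4.0263,1.6578)
p' = p + 1/10·F = (-8.5974,-0.8342)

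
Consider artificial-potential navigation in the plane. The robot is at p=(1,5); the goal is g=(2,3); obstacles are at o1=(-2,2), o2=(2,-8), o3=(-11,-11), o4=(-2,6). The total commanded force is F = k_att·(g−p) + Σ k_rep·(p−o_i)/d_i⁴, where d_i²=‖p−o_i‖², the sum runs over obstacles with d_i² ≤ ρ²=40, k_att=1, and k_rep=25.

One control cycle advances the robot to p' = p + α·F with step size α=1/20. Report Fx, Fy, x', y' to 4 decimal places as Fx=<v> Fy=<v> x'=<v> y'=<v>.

F_att = 1·(g−p) = 1·(1,-2) = (1.0000,-2.0000)
o1: d²=18 ≤ ρ²=40; F_rep = 25·(3,3)/18² = (0.2315,0.2315)
o2: d²=170 > ρ²=40 → inactive
o3: d²=400 > ρ²=40 → inactive
o4: d²=10 ≤ ρ²=40; F_rep = 25·(3,-1)/10² = (0.7500,-0.2500)
F = F_att + ΣF_rep = (1.9815,-2.0185)
p' = p + 1/20·F = (1.0991,4.8991)

Fx=1.9815 Fy=-2.0185 x'=1.0991 y'=4.8991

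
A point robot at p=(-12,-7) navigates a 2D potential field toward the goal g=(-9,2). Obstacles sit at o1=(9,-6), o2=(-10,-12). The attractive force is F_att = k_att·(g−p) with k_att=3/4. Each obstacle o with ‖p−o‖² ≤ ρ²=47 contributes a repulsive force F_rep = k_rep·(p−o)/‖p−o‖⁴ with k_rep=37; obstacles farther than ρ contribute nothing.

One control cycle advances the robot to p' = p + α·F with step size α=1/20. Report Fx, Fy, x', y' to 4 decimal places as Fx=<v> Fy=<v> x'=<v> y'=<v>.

Fx=2.1620 Fy=6.9700 x'=-11.8919 y'=-6.6515

F_att = 3/4·(g−p) = 3/4·(3,9) = (2.2500,6.7500)
o1: d²=442 > ρ²=47 → inactive
o2: d²=29 ≤ ρ²=47; F_rep = 37·(-2,5)/29² = (-0.0880,0.2200)
F = F_att + ΣF_rep = (2.1620,6.9700)
p' = p + 1/20·F = (-11.8919,-6.6515)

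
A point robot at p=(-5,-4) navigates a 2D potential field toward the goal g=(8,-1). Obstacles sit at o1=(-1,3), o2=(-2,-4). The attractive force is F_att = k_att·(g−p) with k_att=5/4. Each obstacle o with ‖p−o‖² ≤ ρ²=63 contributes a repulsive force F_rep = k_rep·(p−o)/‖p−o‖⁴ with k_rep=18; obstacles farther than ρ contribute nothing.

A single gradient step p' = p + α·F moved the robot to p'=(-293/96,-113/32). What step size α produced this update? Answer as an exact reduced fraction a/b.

F_att = 5/4·(g−p) = 5/4·(13,3) = (16.2500,3.7500)
o1: d²=65 > ρ²=63 → inactive
o2: d²=9 ≤ ρ²=63; F_rep = 18·(-3,0)/9² = (-0.6667,0.0000)
F = F_att + ΣF_rep = (15.5833,3.7500)
Δp = p'−p = (1.9479,0.4688); α = Δx/Fx = (187/96) / (187/12) = 1/8
check: Δy/Fy = (15/32) / (15/4) = 1/8 ✓

α = 1/8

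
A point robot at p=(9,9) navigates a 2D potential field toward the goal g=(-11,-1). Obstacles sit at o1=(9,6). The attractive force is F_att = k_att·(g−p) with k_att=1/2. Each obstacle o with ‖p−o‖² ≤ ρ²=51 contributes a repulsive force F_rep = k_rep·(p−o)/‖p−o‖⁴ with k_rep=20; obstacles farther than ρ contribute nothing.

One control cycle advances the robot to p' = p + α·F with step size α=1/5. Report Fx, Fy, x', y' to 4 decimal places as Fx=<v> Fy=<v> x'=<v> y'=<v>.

F_att = 1/2·(g−p) = 1/2·(-20,-10) = (-10.0000,-5.0000)
o1: d²=9 ≤ ρ²=51; F_rep = 20·(0,3)/9² = (0.0000,0.7407)
F = F_att + ΣF_rep = (-10.0000,-4.2593)
p' = p + 1/5·F = (7.0000,8.1481)

Fx=-10.0000 Fy=-4.2593 x'=7.0000 y'=8.1481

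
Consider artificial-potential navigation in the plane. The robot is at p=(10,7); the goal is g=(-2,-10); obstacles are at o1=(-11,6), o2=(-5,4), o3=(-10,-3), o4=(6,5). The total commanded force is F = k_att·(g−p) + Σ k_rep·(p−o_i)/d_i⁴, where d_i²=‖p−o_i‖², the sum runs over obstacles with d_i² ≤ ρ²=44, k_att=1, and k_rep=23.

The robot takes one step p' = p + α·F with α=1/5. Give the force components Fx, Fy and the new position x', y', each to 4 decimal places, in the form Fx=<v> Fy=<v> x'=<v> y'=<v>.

F_att = 1·(g−p) = 1·(-12,-17) = (-12.0000,-17.0000)
o1: d²=442 > ρ²=44 → inactive
o2: d²=234 > ρ²=44 → inactive
o3: d²=500 > ρ²=44 → inactive
o4: d²=20 ≤ ρ²=44; F_rep = 23·(4,2)/20² = (0.2300,0.1150)
F = F_att + ΣF_rep = (-11.7700,-16.8850)
p' = p + 1/5·F = (7.6460,3.6230)

Fx=-11.7700 Fy=-16.8850 x'=7.6460 y'=3.6230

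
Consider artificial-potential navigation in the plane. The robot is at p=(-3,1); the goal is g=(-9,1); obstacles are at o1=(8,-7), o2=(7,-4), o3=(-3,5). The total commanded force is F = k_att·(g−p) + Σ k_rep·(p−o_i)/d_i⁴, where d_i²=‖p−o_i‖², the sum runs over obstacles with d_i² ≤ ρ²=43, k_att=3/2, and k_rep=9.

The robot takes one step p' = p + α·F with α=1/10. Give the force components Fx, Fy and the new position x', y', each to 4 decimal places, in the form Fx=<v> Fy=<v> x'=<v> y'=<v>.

F_att = 3/2·(g−p) = 3/2·(-6,0) = (-9.0000,0.0000)
o1: d²=185 > ρ²=43 → inactive
o2: d²=125 > ρ²=43 → inactive
o3: d²=16 ≤ ρ²=43; F_rep = 9·(0,-4)/16² = (0.0000,-0.1406)
F = F_att + ΣF_rep = (-9.0000,-0.1406)
p' = p + 1/10·F = (-3.9000,0.9859)

Fx=-9.0000 Fy=-0.1406 x'=-3.9000 y'=0.9859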